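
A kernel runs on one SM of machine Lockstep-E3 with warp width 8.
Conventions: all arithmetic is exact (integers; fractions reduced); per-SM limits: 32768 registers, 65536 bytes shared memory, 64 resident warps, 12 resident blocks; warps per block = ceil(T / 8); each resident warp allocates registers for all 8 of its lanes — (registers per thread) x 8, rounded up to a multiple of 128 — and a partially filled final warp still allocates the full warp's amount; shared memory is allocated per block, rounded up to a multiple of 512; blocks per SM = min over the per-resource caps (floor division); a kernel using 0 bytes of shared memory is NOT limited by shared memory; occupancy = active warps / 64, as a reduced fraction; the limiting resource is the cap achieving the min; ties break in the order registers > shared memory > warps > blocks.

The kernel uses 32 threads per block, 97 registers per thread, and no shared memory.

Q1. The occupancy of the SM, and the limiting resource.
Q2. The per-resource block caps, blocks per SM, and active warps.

Answer: occupancy 9/16, limited by registers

registers: 9 blocks
shared memory: no limit (kernel uses none)
warps: 16 blocks
blocks: 12 blocks

Answer: 9 blocks, 36 active warps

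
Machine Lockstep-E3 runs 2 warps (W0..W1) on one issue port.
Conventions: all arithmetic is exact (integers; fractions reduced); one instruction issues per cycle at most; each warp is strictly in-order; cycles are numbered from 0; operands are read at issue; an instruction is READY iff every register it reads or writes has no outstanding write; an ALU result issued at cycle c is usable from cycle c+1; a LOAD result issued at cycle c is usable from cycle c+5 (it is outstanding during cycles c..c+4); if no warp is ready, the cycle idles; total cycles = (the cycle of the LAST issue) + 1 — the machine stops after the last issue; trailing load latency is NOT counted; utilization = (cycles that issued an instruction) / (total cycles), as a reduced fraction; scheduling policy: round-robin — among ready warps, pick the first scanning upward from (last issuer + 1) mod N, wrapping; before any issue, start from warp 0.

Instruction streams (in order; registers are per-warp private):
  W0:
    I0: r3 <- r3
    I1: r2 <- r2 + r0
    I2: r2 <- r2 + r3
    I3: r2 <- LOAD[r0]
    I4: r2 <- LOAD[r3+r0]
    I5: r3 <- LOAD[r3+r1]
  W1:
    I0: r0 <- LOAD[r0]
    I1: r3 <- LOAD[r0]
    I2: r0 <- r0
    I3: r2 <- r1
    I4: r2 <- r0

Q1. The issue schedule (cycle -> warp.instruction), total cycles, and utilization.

cycle 0: W0.I0
cycle 1: W1.I0
cycle 2: W0.I1
cycle 3: W0.I2
cycle 4: W0.I3
cycle 5: idle
cycle 6: W1.I1
cycle 7: W1.I2
cycle 8: W1.I3
cycle 9: W0.I4
cycle 10: W1.I4
cycle 11: W0.I5

Answer: 12 cycles, utilization 11/12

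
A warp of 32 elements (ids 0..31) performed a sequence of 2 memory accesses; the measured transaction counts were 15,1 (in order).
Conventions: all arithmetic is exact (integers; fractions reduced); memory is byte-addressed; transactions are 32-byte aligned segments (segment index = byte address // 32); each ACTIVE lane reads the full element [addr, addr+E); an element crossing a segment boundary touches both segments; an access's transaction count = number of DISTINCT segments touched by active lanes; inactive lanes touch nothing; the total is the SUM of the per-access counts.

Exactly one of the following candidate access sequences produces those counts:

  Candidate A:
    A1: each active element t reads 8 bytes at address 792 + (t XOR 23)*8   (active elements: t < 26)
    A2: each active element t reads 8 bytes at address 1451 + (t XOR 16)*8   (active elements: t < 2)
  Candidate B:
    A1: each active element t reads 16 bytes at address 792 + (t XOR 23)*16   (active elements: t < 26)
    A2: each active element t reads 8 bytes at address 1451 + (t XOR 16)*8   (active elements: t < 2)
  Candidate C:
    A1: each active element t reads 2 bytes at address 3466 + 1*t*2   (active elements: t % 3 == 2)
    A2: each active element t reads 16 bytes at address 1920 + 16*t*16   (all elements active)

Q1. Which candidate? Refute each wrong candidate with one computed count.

A: A1 gives 8 transactions, not 15
C: A1 gives 3 transactions, not 15
B: all counts match (15,1)

Answer: B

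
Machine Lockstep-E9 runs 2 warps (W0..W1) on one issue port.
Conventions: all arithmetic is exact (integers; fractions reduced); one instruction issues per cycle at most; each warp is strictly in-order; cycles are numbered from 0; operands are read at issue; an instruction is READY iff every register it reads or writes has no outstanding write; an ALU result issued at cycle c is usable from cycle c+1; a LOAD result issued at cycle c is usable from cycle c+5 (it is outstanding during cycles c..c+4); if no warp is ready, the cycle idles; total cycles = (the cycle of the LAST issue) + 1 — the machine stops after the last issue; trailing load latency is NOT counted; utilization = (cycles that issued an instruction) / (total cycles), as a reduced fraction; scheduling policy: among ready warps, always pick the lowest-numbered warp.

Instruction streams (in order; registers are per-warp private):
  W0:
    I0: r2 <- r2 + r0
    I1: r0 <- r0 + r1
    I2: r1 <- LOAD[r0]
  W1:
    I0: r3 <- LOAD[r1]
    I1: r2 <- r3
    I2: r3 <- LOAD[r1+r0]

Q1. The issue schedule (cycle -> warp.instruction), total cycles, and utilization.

cycle 0: W0.I0
cycle 1: W0.I1
cycle 2: W0.I2
cycle 3: W1.I0
cycle 4: idle
cycle 5: idle
cycle 6: idle
cycle 7: idle
cycle 8: W1.I1
cycle 9: W1.I2

Answer: 10 cycles, utilization 3/5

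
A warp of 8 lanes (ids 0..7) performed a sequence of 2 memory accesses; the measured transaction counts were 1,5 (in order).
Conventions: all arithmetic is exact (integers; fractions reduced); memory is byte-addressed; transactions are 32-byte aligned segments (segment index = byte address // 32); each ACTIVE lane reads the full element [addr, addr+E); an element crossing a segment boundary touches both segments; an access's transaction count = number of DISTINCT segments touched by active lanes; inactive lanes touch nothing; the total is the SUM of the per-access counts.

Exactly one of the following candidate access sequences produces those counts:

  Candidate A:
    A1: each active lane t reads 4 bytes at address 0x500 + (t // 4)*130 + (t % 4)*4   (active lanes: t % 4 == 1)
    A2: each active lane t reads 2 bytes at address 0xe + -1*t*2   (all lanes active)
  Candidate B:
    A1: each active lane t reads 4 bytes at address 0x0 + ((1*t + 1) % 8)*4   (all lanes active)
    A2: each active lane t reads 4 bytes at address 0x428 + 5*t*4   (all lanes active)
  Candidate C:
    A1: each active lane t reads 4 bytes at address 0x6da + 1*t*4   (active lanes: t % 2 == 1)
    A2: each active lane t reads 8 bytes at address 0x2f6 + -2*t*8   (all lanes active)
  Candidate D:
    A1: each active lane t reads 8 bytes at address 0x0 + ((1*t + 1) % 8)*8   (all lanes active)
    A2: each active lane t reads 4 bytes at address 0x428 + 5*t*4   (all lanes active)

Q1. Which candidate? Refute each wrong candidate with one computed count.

A: A1 gives 2 transactions, not 1
C: A1 gives 2 transactions, not 1
D: A1 gives 2 transactions, not 1
B: all counts match (1,5)

Answer: B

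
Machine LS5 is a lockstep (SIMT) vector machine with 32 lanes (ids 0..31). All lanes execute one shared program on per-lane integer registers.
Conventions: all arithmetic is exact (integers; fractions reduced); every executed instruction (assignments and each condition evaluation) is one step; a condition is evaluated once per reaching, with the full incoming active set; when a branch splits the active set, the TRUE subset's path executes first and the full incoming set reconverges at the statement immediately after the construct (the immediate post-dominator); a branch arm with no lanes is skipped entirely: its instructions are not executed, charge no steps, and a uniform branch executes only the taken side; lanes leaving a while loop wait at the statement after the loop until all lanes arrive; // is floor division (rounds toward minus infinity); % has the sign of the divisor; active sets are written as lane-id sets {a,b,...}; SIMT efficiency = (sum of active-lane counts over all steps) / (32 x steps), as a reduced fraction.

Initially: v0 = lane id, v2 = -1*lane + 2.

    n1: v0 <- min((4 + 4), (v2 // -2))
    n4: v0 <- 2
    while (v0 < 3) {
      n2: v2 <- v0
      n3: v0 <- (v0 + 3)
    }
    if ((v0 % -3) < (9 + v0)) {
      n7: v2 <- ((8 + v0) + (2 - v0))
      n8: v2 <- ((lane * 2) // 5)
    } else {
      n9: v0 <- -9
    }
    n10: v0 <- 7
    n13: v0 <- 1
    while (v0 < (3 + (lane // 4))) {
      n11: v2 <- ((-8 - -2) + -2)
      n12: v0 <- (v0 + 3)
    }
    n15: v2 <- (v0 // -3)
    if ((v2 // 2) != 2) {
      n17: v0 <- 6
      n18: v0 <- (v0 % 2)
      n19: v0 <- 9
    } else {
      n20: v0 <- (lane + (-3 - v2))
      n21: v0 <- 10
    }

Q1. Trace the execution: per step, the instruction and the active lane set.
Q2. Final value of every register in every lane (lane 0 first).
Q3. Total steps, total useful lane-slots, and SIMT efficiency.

step 0: v0 <- min((4 + 4), (v2 // -2)) {0,1,2,3,4,5,6,7,8,9,10,11,12,13,14,15,16,17,18,19,20,21,22,23,24,25,26,27,28,29,30,31}
step 1: v0 <- 2                      {0,1,2,3,4,5,6,7,8,9,10,11,12,13,14,15,16,17,18,19,20,21,22,23,24,25,26,27,28,29,30,31}
step 2: eval (v0 < 3)                {0,1,2,3,4,5,6,7,8,9,10,11,12,13,14,15,16,17,18,19,20,21,22,23,24,25,26,27,28,29,30,31}
step 3: v2 <- v0                     {0,1,2,3,4,5,6,7,8,9,10,11,12,13,14,15,16,17,18,19,20,21,22,23,24,25,26,27,28,29,30,31}
step 4: v0 <- (v0 + 3)               {0,1,2,3,4,5,6,7,8,9,10,11,12,13,14,15,16,17,18,19,20,21,22,23,24,25,26,27,28,29,30,31}
step 5: eval (v0 < 3)                {0,1,2,3,4,5,6,7,8,9,10,11,12,13,14,15,16,17,18,19,20,21,22,23,24,25,26,27,28,29,30,31}
step 6: eval ((v0 % -3) < (9 + v0))  {0,1,2,3,4,5,6,7,8,9,10,11,12,13,14,15,16,17,18,19,20,21,22,23,24,25,26,27,28,29,30,31}
step 7: v2 <- ((8 + v0) + (2 - v0))  {0,1,2,3,4,5,6,7,8,9,10,11,12,13,14,15,16,17,18,19,20,21,22,23,24,25,26,27,28,29,30,31}
step 8: v2 <- ((lane * 2) // 5)      {0,1,2,3,4,5,6,7,8,9,10,11,12,13,14,15,16,17,18,19,20,21,22,23,24,25,26,27,28,29,30,31}
step 9: v0 <- 7                      {0,1,2,3,4,5,6,7,8,9,10,11,12,13,14,15,16,17,18,19,20,21,22,23,24,25,26,27,28,29,30,31}
step 10: v0 <- 1                      {0,1,2,3,4,5,6,7,8,9,10,11,12,13,14,15,16,17,18,19,20,21,22,23,24,25,26,27,28,29,30,31}
step 11: eval (v0 < (3 + (lane // 4))) {0,1,2,3,4,5,6,7,8,9,10,11,12,13,14,15,16,17,18,19,20,21,22,23,24,25,26,27,28,29,30,31}
step 12: v2 <- ((-8 - -2) + -2)       {0,1,2,3,4,5,6,7,8,9,10,11,12,13,14,15,16,17,18,19,20,21,22,23,24,25,26,27,28,29,30,31}
step 13: v0 <- (v0 + 3)               {0,1,2,3,4,5,6,7,8,9,10,11,12,13,14,15,16,17,18,19,20,21,22,23,24,25,26,27,28,29,30,31}
step 14: eval (v0 < (3 + (lane // 4))) {0,1,2,3,4,5,6,7,8,9,10,11,12,13,14,15,16,17,18,19,20,21,22,23,24,25,26,27,28,29,30,31}
step 15: v2 <- ((-8 - -2) + -2)       {8,9,10,11,12,13,14,15,16,17,18,19,20,21,22,23,24,25,26,27,28,29,30,31}
step 16: v0 <- (v0 + 3)               {8,9,10,11,12,13,14,15,16,17,18,19,20,21,22,23,24,25,26,27,28,29,30,31}
step 17: eval (v0 < (3 + (lane // 4))) {8,9,10,11,12,13,14,15,16,17,18,19,20,21,22,23,24,25,26,27,28,29,30,31}
step 18: v2 <- ((-8 - -2) + -2)       {20,21,22,23,24,25,26,27,28,29,30,31}
step 19: v0 <- (v0 + 3)               {20,21,22,23,24,25,26,27,28,29,30,31}
step 20: eval (v0 < (3 + (lane // 4))) {20,21,22,23,24,25,26,27,28,29,30,31}
step 21: v2 <- (v0 // -3)             {0,1,2,3,4,5,6,7,8,9,10,11,12,13,14,15,16,17,18,19,20,21,22,23,24,25,26,27,28,29,30,31}
step 22: eval ((v2 // 2) != 2)        {0,1,2,3,4,5,6,7,8,9,10,11,12,13,14,15,16,17,18,19,20,21,22,23,24,25,26,27,28,29,30,31}
step 23: v0 <- 6                      {0,1,2,3,4,5,6,7,8,9,10,11,12,13,14,15,16,17,18,19,20,21,22,23,24,25,26,27,28,29,30,31}
step 24: v0 <- (v0 % 2)               {0,1,2,3,4,5,6,7,8,9,10,11,12,13,14,15,16,17,18,19,20,21,22,23,24,25,26,27,28,29,30,31}
step 25: v0 <- 9                      {0,1,2,3,4,5,6,7,8,9,10,11,12,13,14,15,16,17,18,19,20,21,22,23,24,25,26,27,28,29,30,31}

Answer: 26 steps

v0: 9,9,9,9,9,9,9,9,9,9,9,9,9,9,9,9,9,9,9,9,9,9,9,9,9,9,9,9,9,9,9,9
v2: -2,-2,-2,-2,-2,-2,-2,-2,-3,-3,-3,-3,-3,-3,-3,-3,-3,-3,-3,-3,-4,-4,-4,-4,-4,-4,-4,-4,-4,-4,-4,-4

steps = 26; useful = 748; efficiency = 748/832 = 187/208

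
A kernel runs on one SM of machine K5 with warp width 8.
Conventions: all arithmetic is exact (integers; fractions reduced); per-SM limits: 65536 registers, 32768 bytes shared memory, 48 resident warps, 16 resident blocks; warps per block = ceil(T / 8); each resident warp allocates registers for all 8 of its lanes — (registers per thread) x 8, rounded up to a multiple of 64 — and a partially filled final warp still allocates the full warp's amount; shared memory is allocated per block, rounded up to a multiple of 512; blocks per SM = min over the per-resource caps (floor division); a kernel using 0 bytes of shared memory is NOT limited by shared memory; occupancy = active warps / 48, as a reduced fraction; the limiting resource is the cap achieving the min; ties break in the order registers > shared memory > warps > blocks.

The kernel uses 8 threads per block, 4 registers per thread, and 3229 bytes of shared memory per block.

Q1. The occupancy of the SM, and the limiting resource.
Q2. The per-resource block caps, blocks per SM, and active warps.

Answer: occupancy 3/16, limited by shared memory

registers: 1024 blocks
shared memory: 9 blocks
warps: 48 blocks
blocks: 16 blocks

Answer: 9 blocks, 9 active warps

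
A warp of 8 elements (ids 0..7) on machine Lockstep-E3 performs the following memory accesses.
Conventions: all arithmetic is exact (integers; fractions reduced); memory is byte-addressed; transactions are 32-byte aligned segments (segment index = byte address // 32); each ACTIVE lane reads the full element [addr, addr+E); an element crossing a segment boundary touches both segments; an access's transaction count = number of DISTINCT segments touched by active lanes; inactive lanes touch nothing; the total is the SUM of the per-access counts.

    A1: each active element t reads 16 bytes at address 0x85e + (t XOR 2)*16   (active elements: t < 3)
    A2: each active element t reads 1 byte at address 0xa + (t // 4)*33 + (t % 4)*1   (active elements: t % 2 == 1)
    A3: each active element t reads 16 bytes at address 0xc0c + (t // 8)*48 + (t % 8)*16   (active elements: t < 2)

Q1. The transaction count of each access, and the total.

A1: 3 transactions
A2: 2 transactions
A3: 2 transactions

Answer: 3,2,2; total 7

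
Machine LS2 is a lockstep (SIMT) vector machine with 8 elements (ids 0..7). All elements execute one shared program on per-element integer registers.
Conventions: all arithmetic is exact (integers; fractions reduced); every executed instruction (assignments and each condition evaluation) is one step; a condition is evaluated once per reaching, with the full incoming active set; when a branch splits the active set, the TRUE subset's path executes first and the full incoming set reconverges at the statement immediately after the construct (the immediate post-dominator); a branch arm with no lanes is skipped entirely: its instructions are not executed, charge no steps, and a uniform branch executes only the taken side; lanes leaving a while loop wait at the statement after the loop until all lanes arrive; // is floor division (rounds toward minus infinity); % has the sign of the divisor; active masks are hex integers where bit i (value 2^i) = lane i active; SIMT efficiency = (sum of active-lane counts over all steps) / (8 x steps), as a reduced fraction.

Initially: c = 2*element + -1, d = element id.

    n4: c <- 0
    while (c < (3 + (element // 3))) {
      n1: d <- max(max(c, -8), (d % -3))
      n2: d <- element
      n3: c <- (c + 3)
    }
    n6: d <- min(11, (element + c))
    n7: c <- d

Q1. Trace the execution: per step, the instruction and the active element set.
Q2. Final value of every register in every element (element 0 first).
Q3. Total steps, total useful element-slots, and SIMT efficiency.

step 0: c <- 0                       0xff
step 1: eval (c < (3 + (element // 3))) 0xff
step 2: d <- max(max(c, -8), (d % -3)) 0xff
step 3: d <- element                 0xff
step 4: c <- (c + 3)                 0xff
step 5: eval (c < (3 + (element // 3))) 0xff
step 6: d <- max(max(c, -8), (d % -3)) 0xf8
step 7: d <- element                 0xf8
step 8: c <- (c + 3)                 0xf8
step 9: eval (c < (3 + (element // 3))) 0xf8
step 10: d <- min(11, (element + c))  0xff
step 11: c <- d                       0xff

Answer: 12 steps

c: 3,4,5,9,10,11,11,11
d: 3,4,5,9,10,11,11,11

steps = 12; useful = 84; efficiency = 84/96 = 7/8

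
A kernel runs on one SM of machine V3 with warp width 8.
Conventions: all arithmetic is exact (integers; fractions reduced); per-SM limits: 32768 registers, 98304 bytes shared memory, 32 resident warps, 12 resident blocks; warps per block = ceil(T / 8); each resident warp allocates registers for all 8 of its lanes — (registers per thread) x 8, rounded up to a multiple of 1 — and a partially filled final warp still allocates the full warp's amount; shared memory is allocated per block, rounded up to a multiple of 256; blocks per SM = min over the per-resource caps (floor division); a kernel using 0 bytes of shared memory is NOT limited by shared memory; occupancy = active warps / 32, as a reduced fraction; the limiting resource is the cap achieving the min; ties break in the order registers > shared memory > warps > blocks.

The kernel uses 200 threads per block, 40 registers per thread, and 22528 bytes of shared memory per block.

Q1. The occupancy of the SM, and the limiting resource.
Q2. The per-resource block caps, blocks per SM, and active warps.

Answer: occupancy 25/32, limited by warps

registers: 4 blocks
shared memory: 4 blocks
warps: 1 block
blocks: 12 blocks

Answer: 1 block, 25 active warps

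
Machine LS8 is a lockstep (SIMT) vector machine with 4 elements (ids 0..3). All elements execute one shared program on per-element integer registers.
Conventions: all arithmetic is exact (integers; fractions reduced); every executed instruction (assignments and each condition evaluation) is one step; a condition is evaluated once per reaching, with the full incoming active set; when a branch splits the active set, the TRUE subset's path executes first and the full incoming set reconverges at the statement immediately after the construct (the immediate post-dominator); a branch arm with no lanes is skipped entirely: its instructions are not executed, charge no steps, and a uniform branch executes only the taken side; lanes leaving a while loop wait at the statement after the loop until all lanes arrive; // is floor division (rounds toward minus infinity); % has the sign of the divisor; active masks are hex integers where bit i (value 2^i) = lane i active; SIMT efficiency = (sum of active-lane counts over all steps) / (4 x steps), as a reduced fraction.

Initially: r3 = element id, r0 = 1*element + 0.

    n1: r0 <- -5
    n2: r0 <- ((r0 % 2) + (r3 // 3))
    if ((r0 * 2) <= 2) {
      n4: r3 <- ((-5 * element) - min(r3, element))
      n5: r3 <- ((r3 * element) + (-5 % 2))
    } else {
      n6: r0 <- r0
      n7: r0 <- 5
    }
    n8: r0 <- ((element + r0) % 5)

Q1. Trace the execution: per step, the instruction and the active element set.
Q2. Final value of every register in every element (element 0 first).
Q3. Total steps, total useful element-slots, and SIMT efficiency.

step 0: r0 <- -5                     0xf
step 1: r0 <- ((r0 % 2) + (r3 // 3)) 0xf
step 2: eval ((r0 * 2) <= 2)         0xf
step 3: r3 <- ((-5 * element) - min(r3, element)) 0x7
step 4: r3 <- ((r3 * element) + (-5 % 2)) 0x7
step 5: r0 <- r0                     0x8
step 6: r0 <- 5                      0x8
step 7: r0 <- ((element + r0) % 5)   0xf

Answer: 8 steps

r3: 1,-5,-23,3
r0: 1,2,3,3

steps = 8; useful = 24; efficiency = 24/32 = 3/4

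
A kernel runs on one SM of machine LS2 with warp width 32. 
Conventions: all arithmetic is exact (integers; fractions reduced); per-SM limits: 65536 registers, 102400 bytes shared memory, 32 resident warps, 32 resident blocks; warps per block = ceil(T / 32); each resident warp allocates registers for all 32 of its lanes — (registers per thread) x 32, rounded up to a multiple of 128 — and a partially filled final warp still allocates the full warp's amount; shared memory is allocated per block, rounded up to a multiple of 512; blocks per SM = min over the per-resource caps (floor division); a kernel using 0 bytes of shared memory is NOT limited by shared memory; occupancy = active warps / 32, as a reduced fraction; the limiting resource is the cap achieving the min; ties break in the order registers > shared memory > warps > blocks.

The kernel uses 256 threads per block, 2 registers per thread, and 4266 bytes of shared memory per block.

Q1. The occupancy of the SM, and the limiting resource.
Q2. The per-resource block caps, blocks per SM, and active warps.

Answer: occupancy 1, limited by warps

registers: 64 blocks
shared memory: 22 blocks
warps: 4 blocks
blocks: 32 blocks

Answer: 4 blocks, 32 active warps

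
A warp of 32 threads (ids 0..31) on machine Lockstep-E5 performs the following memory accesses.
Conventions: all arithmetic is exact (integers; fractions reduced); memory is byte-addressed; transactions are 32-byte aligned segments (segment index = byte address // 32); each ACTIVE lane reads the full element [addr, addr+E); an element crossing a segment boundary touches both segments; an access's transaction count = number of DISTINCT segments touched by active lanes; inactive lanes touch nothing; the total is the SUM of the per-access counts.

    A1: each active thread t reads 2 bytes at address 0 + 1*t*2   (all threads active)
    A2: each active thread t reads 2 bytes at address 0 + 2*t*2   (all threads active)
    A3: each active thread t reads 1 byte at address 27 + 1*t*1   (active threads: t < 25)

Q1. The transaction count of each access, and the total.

A1: 2 transactions
A2: 4 transactions
A3: 2 transactions

Answer: 2,4,2; total 8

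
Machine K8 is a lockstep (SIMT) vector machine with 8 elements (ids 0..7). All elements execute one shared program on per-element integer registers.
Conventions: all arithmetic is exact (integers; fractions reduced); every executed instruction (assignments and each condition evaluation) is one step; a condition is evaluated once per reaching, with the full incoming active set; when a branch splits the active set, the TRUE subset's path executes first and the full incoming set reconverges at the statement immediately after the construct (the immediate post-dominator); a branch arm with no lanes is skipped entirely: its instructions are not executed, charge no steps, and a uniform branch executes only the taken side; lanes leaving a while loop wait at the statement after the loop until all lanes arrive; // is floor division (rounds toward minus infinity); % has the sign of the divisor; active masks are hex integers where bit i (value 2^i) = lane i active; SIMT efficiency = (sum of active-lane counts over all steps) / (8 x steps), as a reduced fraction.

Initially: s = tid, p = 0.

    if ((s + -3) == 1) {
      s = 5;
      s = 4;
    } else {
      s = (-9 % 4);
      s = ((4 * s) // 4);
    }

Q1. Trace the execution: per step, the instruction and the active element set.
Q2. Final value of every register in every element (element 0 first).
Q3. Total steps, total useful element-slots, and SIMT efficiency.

step 0: eval ((s + -3) == 1)         0xff
step 1: s <- 5                       0x10
step 2: s <- 4                       0x10
step 3: s <- (-9 % 4)                0xef
step 4: s <- ((4 * s) // 4)          0xef

Answer: 5 steps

s: 3,3,3,3,4,3,3,3
p: 0,0,0,0,0,0,0,0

steps = 5; useful = 24; efficiency = 24/40 = 3/5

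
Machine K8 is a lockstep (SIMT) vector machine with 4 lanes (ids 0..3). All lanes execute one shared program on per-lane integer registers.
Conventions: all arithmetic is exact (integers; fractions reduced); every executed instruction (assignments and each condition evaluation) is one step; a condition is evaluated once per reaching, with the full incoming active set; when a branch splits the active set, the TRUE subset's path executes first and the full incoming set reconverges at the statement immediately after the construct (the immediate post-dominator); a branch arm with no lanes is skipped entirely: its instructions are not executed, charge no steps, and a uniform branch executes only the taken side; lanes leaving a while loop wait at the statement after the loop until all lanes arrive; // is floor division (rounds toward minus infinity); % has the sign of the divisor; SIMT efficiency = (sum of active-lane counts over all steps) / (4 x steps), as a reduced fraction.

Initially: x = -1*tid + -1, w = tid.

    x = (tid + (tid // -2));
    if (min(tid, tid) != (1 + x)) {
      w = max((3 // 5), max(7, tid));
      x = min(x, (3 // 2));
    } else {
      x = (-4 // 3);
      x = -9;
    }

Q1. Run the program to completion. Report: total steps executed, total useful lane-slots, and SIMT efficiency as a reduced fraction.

Answer: 6 steps, 16 useful, 2/3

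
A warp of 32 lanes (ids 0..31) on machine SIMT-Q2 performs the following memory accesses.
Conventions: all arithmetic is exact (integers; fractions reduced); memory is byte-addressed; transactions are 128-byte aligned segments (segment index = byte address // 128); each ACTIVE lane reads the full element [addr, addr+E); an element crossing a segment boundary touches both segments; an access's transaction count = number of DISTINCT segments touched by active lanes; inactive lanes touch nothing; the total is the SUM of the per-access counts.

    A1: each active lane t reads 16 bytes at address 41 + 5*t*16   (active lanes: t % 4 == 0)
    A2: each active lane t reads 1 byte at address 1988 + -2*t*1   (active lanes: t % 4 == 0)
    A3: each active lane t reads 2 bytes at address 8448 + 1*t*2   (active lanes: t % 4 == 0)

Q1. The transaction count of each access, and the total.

A1: 8 transactions
A2: 1 transaction
A3: 1 transaction

Answer: 8,1,1; total 10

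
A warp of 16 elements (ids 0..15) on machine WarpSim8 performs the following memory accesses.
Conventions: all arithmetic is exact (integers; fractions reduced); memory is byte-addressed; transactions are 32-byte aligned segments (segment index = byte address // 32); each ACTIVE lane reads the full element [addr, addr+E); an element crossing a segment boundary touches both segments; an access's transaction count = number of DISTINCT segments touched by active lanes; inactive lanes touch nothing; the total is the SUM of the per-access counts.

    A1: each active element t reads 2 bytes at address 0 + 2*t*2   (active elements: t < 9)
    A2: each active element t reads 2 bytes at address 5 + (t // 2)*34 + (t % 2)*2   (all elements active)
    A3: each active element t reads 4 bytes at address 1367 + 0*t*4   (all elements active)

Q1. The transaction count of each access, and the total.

A1: 2 transactions
A2: 8 transactions
A3: 1 transaction

Answer: 2,8,1; total 11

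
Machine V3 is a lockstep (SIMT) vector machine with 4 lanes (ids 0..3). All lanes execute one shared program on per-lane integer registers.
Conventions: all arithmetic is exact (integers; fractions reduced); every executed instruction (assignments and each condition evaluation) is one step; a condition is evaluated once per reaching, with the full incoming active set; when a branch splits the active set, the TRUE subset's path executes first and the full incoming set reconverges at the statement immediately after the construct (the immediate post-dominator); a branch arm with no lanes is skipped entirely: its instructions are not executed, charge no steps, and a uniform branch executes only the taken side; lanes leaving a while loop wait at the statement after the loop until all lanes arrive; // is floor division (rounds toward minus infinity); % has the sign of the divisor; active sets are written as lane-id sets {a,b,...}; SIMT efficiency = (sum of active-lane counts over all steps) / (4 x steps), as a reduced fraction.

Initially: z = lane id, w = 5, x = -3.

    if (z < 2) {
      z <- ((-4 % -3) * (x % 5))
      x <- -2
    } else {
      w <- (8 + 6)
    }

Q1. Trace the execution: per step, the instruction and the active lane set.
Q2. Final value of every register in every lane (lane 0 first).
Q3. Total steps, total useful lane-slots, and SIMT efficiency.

step 0: eval (z < 2)                 {0,1,2,3}
step 1: z <- ((-4 % -3) * (x % 5))   {0,1}
step 2: x <- -2                      {0,1}
step 3: w <- (8 + 6)                 {2,3}

Answer: 4 steps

z: -2,-2,2,3
w: 5,5,14,14
x: -2,-2,-3,-3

steps = 4; useful = 10; efficiency = 10/16 = 5/8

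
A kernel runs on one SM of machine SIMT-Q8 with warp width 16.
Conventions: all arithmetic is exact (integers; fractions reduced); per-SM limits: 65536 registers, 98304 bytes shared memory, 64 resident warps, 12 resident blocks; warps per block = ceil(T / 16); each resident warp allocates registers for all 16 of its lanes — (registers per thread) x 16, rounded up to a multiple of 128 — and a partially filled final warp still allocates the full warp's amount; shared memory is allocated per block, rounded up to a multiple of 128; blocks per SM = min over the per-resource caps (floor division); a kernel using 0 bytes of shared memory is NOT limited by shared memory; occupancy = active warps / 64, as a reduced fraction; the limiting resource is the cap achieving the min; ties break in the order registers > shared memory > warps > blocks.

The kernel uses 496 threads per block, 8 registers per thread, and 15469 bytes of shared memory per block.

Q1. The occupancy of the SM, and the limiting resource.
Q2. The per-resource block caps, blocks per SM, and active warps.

Answer: occupancy 31/32, limited by warps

registers: 16 blocks
shared memory: 6 blocks
warps: 2 blocks
blocks: 12 blocks

Answer: 2 blocks, 62 active warps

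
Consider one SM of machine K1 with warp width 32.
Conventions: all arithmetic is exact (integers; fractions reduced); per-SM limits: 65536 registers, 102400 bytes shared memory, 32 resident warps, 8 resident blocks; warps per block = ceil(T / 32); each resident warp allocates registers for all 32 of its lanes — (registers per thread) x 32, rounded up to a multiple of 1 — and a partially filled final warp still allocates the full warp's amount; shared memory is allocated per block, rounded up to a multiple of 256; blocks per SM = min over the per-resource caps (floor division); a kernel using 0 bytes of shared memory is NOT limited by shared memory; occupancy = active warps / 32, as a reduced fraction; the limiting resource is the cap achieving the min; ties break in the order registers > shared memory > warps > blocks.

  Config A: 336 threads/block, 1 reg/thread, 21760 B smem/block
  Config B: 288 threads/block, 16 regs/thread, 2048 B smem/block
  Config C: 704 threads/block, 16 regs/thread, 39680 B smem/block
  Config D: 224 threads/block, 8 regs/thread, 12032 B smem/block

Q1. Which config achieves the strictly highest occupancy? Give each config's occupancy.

occupancies: A 11/16, B 27/32, C 11/16, D 7/8

Answer: D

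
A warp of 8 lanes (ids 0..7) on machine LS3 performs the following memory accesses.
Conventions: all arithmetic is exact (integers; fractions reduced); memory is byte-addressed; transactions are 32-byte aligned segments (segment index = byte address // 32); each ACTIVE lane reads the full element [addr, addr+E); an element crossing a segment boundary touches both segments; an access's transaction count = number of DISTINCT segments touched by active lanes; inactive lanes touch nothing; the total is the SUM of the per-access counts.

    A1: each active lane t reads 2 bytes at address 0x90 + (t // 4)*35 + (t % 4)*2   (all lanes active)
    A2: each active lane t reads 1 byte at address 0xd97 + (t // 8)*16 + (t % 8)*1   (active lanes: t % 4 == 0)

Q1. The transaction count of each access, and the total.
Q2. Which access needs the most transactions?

A1: 2 transactions
A2: 1 transaction

Answer: 2,1; total 3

Answer: A1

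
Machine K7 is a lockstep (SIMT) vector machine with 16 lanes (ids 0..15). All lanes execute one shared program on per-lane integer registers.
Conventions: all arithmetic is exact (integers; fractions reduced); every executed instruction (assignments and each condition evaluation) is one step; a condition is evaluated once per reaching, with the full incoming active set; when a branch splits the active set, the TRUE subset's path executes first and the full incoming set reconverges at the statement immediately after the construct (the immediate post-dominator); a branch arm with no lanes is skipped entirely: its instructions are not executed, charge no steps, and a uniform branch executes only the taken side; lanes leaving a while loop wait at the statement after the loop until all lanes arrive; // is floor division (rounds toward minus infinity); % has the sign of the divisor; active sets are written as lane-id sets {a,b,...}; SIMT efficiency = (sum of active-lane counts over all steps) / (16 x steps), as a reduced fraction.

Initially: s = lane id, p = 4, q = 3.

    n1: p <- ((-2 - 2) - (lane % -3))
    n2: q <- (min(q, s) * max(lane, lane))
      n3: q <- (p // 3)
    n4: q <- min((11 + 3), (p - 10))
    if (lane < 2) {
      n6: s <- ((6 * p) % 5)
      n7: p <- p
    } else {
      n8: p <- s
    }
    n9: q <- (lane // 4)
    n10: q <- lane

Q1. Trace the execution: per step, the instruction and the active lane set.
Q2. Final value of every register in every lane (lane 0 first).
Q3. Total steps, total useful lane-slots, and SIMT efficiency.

step 0: p <- ((-2 - 2) - (lane % -3)) {0,1,2,3,4,5,6,7,8,9,10,11,12,13,14,15}
step 1: q <- (min(q, s) * max(lane, lane)) {0,1,2,3,4,5,6,7,8,9,10,11,12,13,14,15}
step 2: q <- (p // 3)                {0,1,2,3,4,5,6,7,8,9,10,11,12,13,14,15}
step 3: q <- min((11 + 3), (p - 10)) {0,1,2,3,4,5,6,7,8,9,10,11,12,13,14,15}
step 4: eval (lane < 2)              {0,1,2,3,4,5,6,7,8,9,10,11,12,13,14,15}
step 5: s <- ((6 * p) % 5)           {0,1}
step 6: p <- p                       {0,1}
step 7: p <- s                       {2,3,4,5,6,7,8,9,10,11,12,13,14,15}
step 8: q <- (lane // 4)             {0,1,2,3,4,5,6,7,8,9,10,11,12,13,14,15}
step 9: q <- lane                    {0,1,2,3,4,5,6,7,8,9,10,11,12,13,14,15}

Answer: 10 steps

s: 1,3,2,3,4,5,6,7,8,9,10,11,12,13,14,15
p: -4,-2,2,3,4,5,6,7,8,9,10,11,12,13,14,15
q: 0,1,2,3,4,5,6,7,8,9,10,11,12,13,14,15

steps = 10; useful = 130; efficiency = 130/160 = 13/16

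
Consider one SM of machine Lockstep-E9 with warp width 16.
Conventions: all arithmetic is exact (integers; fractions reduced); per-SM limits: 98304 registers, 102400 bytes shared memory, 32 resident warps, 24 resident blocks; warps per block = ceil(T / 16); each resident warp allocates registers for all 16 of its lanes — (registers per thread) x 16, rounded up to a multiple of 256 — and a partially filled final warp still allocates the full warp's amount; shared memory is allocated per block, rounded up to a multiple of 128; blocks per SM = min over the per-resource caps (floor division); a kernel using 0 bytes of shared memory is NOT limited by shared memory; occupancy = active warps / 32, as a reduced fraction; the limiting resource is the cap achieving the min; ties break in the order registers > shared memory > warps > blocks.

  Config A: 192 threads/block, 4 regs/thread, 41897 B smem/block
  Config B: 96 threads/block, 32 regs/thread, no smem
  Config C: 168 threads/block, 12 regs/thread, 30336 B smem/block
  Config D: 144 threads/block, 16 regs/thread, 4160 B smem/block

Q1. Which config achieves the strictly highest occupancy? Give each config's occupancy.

occupancies: A 3/4, B 15/16, C 11/16, D 27/32

Answer: B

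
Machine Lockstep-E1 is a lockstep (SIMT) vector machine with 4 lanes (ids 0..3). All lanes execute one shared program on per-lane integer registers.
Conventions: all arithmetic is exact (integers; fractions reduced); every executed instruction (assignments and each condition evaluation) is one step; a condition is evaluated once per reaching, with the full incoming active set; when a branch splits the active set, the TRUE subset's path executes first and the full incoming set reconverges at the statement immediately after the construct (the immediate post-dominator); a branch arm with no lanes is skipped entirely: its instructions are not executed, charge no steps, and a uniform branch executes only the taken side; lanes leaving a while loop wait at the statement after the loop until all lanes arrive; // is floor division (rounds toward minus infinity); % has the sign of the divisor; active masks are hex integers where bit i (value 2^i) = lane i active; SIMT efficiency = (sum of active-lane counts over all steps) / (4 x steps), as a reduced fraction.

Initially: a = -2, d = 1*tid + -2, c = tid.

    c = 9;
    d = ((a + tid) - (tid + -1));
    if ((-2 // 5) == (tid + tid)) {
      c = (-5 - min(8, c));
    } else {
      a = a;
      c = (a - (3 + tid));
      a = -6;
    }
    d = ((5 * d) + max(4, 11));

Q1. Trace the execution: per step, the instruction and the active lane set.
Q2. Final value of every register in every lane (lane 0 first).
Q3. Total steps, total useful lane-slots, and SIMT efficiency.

step 0: c <- 9                       0xf
step 1: d <- ((a + tid) - (tid + -1)) 0xf
step 2: eval ((-2 // 5) == (tid + tid)) 0xf
step 3: a <- a                       0xf
step 4: c <- (a - (3 + tid))         0xf
step 5: a <- -6                      0xf
step 6: d <- ((5 * d) + max(4, 11))  0xf

Answer: 7 steps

a: -6,-6,-6,-6
d: 6,6,6,6
c: -5,-6,-7,-8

steps = 7; useful = 28; efficiency = 28/28 = 1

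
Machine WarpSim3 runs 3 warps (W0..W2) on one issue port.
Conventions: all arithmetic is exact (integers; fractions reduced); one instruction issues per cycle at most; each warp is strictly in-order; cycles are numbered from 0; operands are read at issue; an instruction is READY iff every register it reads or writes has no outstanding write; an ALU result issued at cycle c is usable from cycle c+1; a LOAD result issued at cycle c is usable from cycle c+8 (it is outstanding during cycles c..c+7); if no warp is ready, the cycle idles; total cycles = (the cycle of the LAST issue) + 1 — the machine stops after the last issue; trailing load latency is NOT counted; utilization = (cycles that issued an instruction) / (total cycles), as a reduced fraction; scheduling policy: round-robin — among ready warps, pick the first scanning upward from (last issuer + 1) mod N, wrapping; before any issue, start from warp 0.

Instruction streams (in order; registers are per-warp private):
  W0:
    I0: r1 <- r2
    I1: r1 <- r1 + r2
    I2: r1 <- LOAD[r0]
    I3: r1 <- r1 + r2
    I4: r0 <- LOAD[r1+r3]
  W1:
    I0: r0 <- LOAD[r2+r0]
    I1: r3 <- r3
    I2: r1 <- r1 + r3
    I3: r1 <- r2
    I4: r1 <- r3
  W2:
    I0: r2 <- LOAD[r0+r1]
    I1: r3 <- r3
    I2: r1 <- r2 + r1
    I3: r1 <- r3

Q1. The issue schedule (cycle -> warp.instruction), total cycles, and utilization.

cycle 0: W0.I0
cycle 1: W1.I0
cycle 2: W2.I0
cycle 3: W0.I1
cycle 4: W1.I1
cycle 5: W2.I1
cycle 6: W0.I2
cycle 7: W1.I2
cycle 8: W1.I3
cycle 9: W1.I4
cycle 10: W2.I2
cycle 11: W2.I3
cycle 12: idle
cycle 13: idle
cycle 14: W0.I3
cycle 15: W0.I4

Answer: 16 cycles, utilization 7/8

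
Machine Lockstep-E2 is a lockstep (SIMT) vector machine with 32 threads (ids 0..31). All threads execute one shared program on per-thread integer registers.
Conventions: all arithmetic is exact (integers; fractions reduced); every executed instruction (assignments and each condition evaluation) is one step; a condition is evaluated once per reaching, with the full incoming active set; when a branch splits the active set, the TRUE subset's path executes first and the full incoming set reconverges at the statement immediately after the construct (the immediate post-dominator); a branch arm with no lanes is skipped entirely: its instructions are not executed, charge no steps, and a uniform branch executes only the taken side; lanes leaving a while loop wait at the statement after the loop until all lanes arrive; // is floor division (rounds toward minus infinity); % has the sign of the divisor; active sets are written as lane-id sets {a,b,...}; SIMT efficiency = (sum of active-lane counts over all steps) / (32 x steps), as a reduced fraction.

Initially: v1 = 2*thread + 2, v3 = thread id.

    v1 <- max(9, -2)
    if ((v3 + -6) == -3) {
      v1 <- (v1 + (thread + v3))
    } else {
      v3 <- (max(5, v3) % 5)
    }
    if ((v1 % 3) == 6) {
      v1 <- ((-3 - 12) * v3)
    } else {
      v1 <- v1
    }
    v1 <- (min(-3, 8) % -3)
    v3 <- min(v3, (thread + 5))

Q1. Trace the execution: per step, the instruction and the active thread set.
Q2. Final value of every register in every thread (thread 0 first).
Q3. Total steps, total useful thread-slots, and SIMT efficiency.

step 0: v1 <- max(9, -2)             {0,1,2,3,4,5,6,7,8,9,10,11,12,13,14,15,16,17,18,19,20,21,22,23,24,25,26,27,28,29,30,31}
step 1: eval ((v3 + -6) == -3)       {0,1,2,3,4,5,6,7,8,9,10,11,12,13,14,15,16,17,18,19,20,21,22,23,24,25,26,27,28,29,30,31}
step 2: v1 <- (v1 + (thread + v3))   {3}
step 3: v3 <- (max(5, v3) % 5)       {0,1,2,4,5,6,7,8,9,10,11,12,13,14,15,16,17,18,19,20,21,22,23,24,25,26,27,28,29,30,31}
step 4: eval ((v1 % 3) == 6)         {0,1,2,3,4,5,6,7,8,9,10,11,12,13,14,15,16,17,18,19,20,21,22,23,24,25,26,27,28,29,30,31}
step 5: v1 <- v1                     {0,1,2,3,4,5,6,7,8,9,10,11,12,13,14,15,16,17,18,19,20,21,22,23,24,25,26,27,28,29,30,31}
step 6: v1 <- (min(-3, 8) % -3)      {0,1,2,3,4,5,6,7,8,9,10,11,12,13,14,15,16,17,18,19,20,21,22,23,24,25,26,27,28,29,30,31}
step 7: v3 <- min(v3, (thread + 5))  {0,1,2,3,4,5,6,7,8,9,10,11,12,13,14,15,16,17,18,19,20,21,22,23,24,25,26,27,28,29,30,31}

Answer: 8 steps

v1: 0,0,0,0,0,0,0,0,0,0,0,0,0,0,0,0,0,0,0,0,0,0,0,0,0,0,0,0,0,0,0,0
v3: 0,0,0,3,0,0,1,2,3,4,0,1,2,3,4,0,1,2,3,4,0,1,2,3,4,0,1,2,3,4,0,1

steps = 8; useful = 224; efficiency = 224/256 = 7/8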